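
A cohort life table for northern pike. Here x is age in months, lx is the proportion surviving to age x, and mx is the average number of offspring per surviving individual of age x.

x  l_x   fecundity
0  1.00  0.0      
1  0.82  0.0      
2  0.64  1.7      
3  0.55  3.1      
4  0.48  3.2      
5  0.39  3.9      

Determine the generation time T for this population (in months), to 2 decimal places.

lx·mx: 0, 0, 1.088, 1.705, 1.536, 1.521 → R0 = 5.85
x·lx·mx: 0, 0, 2.176, 5.115, 6.144, 7.605 → Σ = 21.04
T = 21.04 / 5.85 = 3.596581… → 3.60

3.60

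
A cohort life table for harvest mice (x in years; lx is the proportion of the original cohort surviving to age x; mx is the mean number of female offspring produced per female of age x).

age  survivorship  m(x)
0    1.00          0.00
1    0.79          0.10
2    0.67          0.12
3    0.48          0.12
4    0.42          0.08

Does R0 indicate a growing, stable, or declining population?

R0 = Σ lx·mx = 0 + 0.079 + 0.0804 + 0.0576 + 0.0336 = 0.2506
R0 < 1, so the population is declining.

declining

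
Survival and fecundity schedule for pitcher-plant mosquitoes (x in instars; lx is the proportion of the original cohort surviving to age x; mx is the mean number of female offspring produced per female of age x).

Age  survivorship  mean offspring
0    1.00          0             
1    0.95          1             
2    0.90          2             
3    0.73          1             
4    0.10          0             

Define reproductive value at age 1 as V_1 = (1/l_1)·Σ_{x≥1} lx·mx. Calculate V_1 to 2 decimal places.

lx·mx for x ≥ 1: 0.95, 1.8, 0.73, 0 → sum = 3.48
V_1 = 3.48 / l_1 = 3.48 / 0.95 = 3.663158… → 3.66

3.66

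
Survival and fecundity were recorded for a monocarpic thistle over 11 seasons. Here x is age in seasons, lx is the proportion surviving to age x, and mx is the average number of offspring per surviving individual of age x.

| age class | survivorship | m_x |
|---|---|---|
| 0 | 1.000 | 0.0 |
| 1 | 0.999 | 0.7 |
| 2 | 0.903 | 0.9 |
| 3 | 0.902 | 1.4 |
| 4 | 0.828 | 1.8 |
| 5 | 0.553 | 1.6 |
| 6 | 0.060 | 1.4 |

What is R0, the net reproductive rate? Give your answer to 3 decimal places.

lx·mx by age: 0, 0.6993, 0.8127, 1.2628, 1.4904, 0.8848, 0.084
R0 = Σ lx·mx = 5.234 → 5.234

5.234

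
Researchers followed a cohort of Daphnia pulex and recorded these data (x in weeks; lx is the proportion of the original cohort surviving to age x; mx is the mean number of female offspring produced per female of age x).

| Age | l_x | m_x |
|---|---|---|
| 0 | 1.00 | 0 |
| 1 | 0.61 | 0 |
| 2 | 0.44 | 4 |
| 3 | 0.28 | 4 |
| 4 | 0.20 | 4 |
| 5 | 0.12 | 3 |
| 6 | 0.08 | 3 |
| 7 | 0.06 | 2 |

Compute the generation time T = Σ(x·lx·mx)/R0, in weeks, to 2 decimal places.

lx·mx: 0, 0, 1.76, 1.12, 0.8, 0.36, 0.24, 0.12 → R0 = 4.4
x·lx·mx: 0, 0, 3.52, 3.36, 3.2, 1.8, 1.44, 0.84 → Σ = 14.16
T = 14.16 / 4.4 = 3.218182… → 3.22

3.22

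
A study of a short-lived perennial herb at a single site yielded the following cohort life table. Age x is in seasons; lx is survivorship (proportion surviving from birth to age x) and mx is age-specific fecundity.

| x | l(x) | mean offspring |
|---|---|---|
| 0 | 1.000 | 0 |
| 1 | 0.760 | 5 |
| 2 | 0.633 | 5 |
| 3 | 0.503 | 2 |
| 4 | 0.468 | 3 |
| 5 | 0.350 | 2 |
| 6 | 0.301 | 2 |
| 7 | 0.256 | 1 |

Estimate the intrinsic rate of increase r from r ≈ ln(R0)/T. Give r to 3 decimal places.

0.945

R0 = Σ lx·mx = 0 + 3.8 + 3.165 + 1.006 + 1.404 + 0.7 + 0.602 + 0.256 = 10.933
Σ x·lx·mx = 27.668; T = 27.668/10.933 = 2.53069…
r ≈ ln(R0)/T = ln(10.933)/2.53069… = 0.94511… → 0.945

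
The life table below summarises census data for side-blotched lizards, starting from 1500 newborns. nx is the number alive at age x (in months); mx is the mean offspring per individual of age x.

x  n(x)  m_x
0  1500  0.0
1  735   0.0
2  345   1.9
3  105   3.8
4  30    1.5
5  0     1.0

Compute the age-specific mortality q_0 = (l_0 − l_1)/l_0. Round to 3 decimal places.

lx = nx/n0 = nx/1500: 1, 0.49, 0.23, 0.07, 0.02, 0
q_0 = (l_0 − l_1) / l_0 = (1 − 0.49) / 1
     = 0.51 / 1 = 0.51 → 0.510

0.510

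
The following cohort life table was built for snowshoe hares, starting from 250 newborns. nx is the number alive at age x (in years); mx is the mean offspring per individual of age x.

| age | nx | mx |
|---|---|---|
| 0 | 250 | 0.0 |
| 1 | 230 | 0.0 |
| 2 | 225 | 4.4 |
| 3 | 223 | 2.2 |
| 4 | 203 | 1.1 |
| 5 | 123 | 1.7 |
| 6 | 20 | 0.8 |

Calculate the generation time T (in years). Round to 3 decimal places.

lx = nx/n0 = nx/250: 1, 0.92, 0.9, 0.892, 0.812, 0.492, 0.08
lx·mx: 0, 0, 3.96, 1.9624, 0.8932, 0.8364, 0.064 → R0 = 7.716
x·lx·mx: 0, 0, 7.92, 5.8872, 3.5728, 4.182, 0.384 → Σ = 21.946
T = 21.946 / 7.716 = 2.84422… → 2.844

2.844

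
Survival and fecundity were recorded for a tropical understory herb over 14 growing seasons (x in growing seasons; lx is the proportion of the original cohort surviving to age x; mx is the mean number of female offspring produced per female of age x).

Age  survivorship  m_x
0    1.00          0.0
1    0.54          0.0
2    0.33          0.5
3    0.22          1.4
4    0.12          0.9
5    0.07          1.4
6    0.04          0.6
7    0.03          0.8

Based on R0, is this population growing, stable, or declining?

declining

R0 = Σ lx·mx = 0 + 0 + 0.165 + 0.308 + 0.108 + 0.098 + 0.024 + 0.024 = 0.727
R0 < 1, so the population is declining.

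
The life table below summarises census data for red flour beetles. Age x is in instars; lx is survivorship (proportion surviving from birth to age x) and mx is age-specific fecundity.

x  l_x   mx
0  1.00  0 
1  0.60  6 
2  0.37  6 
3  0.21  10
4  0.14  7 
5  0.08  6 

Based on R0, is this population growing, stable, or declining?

growing

R0 = Σ lx·mx = 0 + 3.6 + 2.22 + 2.1 + 0.98 + 0.48 = 9.38
R0 > 1, so the population is growing.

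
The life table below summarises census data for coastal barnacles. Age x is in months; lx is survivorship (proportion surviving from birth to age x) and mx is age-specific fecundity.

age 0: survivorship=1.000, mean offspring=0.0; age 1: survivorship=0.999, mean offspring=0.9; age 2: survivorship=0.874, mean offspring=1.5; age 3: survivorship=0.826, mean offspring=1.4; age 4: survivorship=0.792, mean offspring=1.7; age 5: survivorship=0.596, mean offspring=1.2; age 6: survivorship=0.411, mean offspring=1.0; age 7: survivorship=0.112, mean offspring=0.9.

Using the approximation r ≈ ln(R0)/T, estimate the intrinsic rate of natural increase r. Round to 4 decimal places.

0.5534

R0 = Σ lx·mx = 0 + 0.8991 + 1.311 + 1.1564 + 1.3464 + 0.7152 + 0.411 + 0.1008 = 5.9399
Σ x·lx·mx = 19.1235; T = 19.1235/5.9399 = 3.2195…
r ≈ ln(R0)/T = ln(5.9399)/3.2195… = 0.553407… → 0.5534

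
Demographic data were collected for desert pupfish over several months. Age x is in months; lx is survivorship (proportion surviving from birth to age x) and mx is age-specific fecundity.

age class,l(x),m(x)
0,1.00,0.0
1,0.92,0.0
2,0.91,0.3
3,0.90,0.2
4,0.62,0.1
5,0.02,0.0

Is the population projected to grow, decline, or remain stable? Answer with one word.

declining

R0 = Σ lx·mx = 0 + 0 + 0.273 + 0.18 + 0.062 + 0 = 0.515
R0 < 1, so the population is declining.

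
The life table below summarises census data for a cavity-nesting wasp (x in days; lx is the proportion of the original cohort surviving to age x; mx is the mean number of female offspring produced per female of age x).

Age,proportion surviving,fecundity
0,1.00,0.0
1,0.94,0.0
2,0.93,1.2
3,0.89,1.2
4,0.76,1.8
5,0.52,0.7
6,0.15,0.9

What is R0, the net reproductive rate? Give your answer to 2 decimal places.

4.05

lx·mx by age: 0, 0, 1.116, 1.068, 1.368, 0.364, 0.135
R0 = Σ lx·mx = 4.051 → 4.05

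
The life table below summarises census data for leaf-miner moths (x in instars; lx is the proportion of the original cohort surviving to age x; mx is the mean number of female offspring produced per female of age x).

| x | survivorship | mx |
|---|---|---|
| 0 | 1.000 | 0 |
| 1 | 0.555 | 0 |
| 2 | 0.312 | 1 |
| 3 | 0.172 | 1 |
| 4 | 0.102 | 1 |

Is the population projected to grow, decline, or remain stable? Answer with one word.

R0 = Σ lx·mx = 0 + 0 + 0.312 + 0.172 + 0.102 = 0.586
R0 < 1, so the population is declining.

declining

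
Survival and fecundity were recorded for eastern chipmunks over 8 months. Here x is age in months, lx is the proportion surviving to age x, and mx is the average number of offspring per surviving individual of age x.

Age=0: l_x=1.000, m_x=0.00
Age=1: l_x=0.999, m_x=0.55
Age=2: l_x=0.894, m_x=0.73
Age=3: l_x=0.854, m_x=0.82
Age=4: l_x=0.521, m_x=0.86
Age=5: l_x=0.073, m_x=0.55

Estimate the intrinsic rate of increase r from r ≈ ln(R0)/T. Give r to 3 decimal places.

0.350

R0 = Σ lx·mx = 0 + 0.54945 + 0.65262 + 0.70028 + 0.44806 + 0.04015 = 2.39056
Σ x·lx·mx = 5.94852; T = 5.94852/2.39056 = 2.48834…
r ≈ ln(R0)/T = ln(2.39056)/2.48834… = 0.35024… → 0.350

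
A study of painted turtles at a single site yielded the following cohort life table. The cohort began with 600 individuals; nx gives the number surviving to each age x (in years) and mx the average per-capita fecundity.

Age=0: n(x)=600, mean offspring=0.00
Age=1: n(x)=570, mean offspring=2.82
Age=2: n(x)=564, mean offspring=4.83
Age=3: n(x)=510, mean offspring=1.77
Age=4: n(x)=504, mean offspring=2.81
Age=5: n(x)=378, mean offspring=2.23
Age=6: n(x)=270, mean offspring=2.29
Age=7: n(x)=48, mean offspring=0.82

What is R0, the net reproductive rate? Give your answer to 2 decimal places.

lx = nx/n0 = nx/600: 1, 0.95, 0.94, 0.85, 0.84, 0.63, 0.45, 0.08
lx·mx by age: 0, 2.679, 4.5402, 1.5045, 2.3604, 1.4049, 1.0305, 0.0656
R0 = Σ lx·mx = 13.5851 → 13.59

13.59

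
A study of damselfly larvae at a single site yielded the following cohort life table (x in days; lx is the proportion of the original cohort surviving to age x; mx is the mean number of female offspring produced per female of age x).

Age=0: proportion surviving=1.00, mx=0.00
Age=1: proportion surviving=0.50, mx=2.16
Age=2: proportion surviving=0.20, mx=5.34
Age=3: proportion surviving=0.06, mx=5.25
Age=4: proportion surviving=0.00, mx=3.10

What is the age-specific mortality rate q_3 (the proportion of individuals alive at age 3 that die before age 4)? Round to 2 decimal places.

1.00

q_3 = (l_3 − l_4) / l_3 = (0.06 − 0) / 0.06
     = 0.06 / 0.06 = 1 → 1.00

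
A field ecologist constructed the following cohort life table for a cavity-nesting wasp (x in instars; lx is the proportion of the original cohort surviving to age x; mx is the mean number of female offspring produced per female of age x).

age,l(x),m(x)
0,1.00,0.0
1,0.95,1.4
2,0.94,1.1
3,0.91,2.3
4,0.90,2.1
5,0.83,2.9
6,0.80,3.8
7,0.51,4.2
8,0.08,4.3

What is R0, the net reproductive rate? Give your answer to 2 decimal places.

14.28

lx·mx by age: 0, 1.33, 1.034, 2.093, 1.89, 2.407, 3.04, 2.142, 0.344
R0 = Σ lx·mx = 14.28 → 14.28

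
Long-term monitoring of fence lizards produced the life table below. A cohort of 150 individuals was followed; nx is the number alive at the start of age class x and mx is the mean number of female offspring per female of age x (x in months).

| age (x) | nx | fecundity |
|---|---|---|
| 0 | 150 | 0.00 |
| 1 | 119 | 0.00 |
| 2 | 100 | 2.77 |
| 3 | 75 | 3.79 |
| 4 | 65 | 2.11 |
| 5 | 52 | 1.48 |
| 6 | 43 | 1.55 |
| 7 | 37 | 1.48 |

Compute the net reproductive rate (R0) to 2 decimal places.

lx = nx/n0 = nx/150: 1, 0.79333…, 0.66667…, 0.5, 0.43333…, 0.34667…, 0.28667…, 0.24667…
lx·mx by age: 0, 0, 1.846667…, 1.895, 0.914333…, 0.513067…, 0.444333…, 0.365067…
R0 = Σ lx·mx = 5.978467… → 5.98

5.98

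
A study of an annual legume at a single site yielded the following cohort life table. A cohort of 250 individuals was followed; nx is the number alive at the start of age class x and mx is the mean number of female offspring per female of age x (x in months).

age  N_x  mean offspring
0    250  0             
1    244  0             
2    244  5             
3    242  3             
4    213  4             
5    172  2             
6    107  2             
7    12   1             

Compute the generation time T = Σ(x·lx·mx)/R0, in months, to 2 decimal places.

3.30

lx = nx/n0 = nx/250: 1, 0.976, 0.976, 0.968, 0.852, 0.688, 0.428, 0.048
lx·mx: 0, 0, 4.88, 2.904, 3.408, 1.376, 0.856, 0.048 → R0 = 13.472
x·lx·mx: 0, 0, 9.76, 8.712, 13.632, 6.88, 5.136, 0.336 → Σ = 44.456
T = 44.456 / 13.472 = 3.299881… → 3.30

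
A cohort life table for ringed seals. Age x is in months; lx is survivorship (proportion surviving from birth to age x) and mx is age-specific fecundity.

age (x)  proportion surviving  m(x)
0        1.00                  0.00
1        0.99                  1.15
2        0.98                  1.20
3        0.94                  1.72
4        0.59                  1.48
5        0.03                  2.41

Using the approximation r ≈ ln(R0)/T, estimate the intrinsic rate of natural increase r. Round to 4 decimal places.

0.6336

R0 = Σ lx·mx = 0 + 1.1385 + 1.176 + 1.6168 + 0.8732 + 0.0723 = 4.8768
Σ x·lx·mx = 12.1952; T = 12.1952/4.8768 = 2.50066…
r ≈ ln(R0)/T = ln(4.8768)/2.50066… = 0.633629… → 0.6336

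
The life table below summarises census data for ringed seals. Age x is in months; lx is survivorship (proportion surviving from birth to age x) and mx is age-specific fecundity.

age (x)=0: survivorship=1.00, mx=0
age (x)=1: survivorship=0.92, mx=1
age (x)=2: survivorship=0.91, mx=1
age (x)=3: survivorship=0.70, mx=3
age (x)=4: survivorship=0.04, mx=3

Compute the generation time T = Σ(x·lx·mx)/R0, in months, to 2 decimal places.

2.35

lx·mx: 0, 0.92, 0.91, 2.1, 0.12 → R0 = 4.05
x·lx·mx: 0, 0.92, 1.82, 6.3, 0.48 → Σ = 9.52
T = 9.52 / 4.05 = 2.350617… → 2.35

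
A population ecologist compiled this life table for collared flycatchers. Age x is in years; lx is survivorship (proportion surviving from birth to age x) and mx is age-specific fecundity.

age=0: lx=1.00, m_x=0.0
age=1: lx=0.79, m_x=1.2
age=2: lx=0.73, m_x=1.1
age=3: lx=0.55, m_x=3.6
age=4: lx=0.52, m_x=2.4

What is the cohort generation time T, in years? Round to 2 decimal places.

2.71

lx·mx: 0, 0.948, 0.803, 1.98, 1.248 → R0 = 4.979
x·lx·mx: 0, 0.948, 1.606, 5.94, 4.992 → Σ = 13.486
T = 13.486 / 4.979 = 2.708576… → 2.71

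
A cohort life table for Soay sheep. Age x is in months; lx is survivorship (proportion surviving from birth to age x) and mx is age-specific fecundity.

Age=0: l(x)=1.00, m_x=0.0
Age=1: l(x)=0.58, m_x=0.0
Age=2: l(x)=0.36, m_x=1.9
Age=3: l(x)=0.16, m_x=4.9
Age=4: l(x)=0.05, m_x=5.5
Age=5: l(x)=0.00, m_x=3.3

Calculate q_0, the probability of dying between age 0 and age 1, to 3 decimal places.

0.420

q_0 = (l_0 − l_1) / l_0 = (1 − 0.58) / 1
     = 0.42 / 1 = 0.42 → 0.420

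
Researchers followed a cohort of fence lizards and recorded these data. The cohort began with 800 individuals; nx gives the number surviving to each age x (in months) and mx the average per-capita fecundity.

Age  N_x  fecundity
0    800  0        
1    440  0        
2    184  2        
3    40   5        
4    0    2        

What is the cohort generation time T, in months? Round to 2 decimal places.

lx = nx/n0 = nx/800: 1, 0.55, 0.23, 0.05, 0
lx·mx: 0, 0, 0.46, 0.25, 0 → R0 = 0.71
x·lx·mx: 0, 0, 0.92, 0.75, 0 → Σ = 1.67
T = 1.67 / 0.71 = 2.352113… → 2.35

2.35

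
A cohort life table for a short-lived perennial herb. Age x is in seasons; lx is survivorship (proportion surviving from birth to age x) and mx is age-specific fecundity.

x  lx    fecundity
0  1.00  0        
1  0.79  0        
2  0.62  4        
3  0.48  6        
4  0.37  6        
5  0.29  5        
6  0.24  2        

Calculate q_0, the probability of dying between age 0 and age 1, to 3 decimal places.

q_0 = (l_0 − l_1) / l_0 = (1 − 0.79) / 1
     = 0.21 / 1 = 0.21 → 0.210

0.210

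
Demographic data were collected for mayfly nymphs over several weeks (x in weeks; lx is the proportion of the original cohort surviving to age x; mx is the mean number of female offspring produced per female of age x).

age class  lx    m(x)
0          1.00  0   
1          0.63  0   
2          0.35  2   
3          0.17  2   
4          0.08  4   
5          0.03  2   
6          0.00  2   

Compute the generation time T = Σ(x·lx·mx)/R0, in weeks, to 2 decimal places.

lx·mx: 0, 0, 0.7, 0.34, 0.32, 0.06, 0 → R0 = 1.42
x·lx·mx: 0, 0, 1.4, 1.02, 1.28, 0.3, 0 → Σ = 4
T = 4 / 1.42 = 2.816901… → 2.82

2.82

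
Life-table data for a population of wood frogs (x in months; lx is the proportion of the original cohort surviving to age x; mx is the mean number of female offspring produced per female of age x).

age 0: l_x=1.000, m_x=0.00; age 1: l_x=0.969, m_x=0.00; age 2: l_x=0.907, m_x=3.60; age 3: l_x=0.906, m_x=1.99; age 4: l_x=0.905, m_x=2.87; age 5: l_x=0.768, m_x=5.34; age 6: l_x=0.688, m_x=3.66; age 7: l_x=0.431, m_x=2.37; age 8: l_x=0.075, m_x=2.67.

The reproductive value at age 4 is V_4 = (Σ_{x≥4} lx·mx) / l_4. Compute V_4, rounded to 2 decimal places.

11.53

lx·mx for x ≥ 4: 2.59735, 4.10112, 2.51808, 1.02147, 0.20025 → sum = 10.43827
V_4 = 10.43827 / l_4 = 10.43827 / 0.905 = 11.534 → 11.53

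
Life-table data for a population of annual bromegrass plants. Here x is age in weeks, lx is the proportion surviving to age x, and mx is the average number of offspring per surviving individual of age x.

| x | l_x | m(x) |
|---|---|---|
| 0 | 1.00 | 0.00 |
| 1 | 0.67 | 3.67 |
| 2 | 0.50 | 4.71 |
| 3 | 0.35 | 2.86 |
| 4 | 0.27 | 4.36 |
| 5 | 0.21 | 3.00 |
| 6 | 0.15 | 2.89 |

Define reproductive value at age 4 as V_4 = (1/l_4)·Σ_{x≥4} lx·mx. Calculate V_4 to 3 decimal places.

8.299

lx·mx for x ≥ 4: 1.1772, 0.63, 0.4335 → sum = 2.2407
V_4 = 2.2407 / l_4 = 2.2407 / 0.27 = 8.298889… → 8.299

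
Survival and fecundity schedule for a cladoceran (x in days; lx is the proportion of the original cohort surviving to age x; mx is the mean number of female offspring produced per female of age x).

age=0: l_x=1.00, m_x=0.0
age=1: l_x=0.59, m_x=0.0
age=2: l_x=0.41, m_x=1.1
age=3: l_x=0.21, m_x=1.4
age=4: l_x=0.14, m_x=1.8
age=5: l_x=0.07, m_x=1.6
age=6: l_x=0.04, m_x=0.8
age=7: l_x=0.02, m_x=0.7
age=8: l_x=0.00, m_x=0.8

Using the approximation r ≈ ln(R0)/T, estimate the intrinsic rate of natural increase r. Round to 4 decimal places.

0.0457

R0 = Σ lx·mx = 0 + 0 + 0.451 + 0.294 + 0.252 + 0.112 + 0.032 + 0.014 + 0 = 1.155
Σ x·lx·mx = 3.642; T = 3.642/1.155 = 3.15325…
r ≈ ln(R0)/T = ln(1.155)/3.15325… = 0.045699… → 0.0457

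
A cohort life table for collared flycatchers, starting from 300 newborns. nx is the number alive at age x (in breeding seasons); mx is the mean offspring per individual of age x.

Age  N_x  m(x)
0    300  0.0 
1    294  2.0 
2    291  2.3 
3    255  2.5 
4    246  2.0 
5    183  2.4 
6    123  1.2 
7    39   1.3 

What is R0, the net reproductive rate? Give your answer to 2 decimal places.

lx = nx/n0 = nx/300: 1, 0.98, 0.97, 0.85, 0.82, 0.61, 0.41, 0.13
lx·mx by age: 0, 1.96, 2.231, 2.125, 1.64, 1.464, 0.492, 0.169
R0 = Σ lx·mx = 10.081 → 10.08

10.08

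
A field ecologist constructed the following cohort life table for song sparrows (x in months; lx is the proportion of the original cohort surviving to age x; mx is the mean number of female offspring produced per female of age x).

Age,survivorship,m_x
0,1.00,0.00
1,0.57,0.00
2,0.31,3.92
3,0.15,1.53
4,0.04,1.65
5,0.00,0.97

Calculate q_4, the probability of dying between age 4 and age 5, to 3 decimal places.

q_4 = (l_4 − l_5) / l_4 = (0.04 − 0) / 0.04
     = 0.04 / 0.04 = 1 → 1.000

1.000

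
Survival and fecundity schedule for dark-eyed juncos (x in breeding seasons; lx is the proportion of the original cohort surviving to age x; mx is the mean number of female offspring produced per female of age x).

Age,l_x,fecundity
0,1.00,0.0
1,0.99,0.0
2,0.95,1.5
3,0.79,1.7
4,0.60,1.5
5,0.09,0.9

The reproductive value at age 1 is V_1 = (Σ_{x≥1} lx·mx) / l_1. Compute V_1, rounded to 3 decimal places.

3.787

lx·mx for x ≥ 1: 0, 1.425, 1.343, 0.9, 0.081 → sum = 3.749
V_1 = 3.749 / l_1 = 3.749 / 0.99 = 3.786869… → 3.787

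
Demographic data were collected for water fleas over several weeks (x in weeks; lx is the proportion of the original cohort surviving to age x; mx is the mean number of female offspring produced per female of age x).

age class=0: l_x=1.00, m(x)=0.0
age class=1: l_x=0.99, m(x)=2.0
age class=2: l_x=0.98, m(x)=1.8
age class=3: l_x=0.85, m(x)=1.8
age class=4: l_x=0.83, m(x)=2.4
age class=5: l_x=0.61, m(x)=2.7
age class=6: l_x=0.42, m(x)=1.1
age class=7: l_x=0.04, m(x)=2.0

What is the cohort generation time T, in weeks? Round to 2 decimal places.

lx·mx: 0, 1.98, 1.764, 1.53, 1.992, 1.647, 0.462, 0.08 → R0 = 9.455
x·lx·mx: 0, 1.98, 3.528, 4.59, 7.968, 8.235, 2.772, 0.56 → Σ = 29.633
T = 29.633 / 9.455 = 3.134109… → 3.13

3.13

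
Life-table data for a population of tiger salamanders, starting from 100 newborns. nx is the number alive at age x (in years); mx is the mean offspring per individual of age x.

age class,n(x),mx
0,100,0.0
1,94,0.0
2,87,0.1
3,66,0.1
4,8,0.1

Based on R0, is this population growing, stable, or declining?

declining

lx = nx/n0 = nx/100: 1, 0.94, 0.87, 0.66, 0.08
R0 = Σ lx·mx = 0 + 0 + 0.087 + 0.066 + 0.008 = 0.161
R0 < 1, so the population is declining.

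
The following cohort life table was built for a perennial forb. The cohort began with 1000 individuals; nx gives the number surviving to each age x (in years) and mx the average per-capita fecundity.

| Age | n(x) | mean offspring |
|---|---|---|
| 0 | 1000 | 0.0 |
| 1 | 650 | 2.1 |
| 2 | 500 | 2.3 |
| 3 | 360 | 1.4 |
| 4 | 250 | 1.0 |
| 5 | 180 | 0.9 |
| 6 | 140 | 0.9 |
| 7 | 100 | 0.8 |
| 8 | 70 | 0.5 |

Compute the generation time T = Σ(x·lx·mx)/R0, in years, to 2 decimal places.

lx = nx/n0 = nx/1000: 1, 0.65, 0.5, 0.36, 0.25, 0.18, 0.14, 0.1, 0.07
lx·mx: 0, 1.365, 1.15, 0.504, 0.25, 0.162, 0.126, 0.08, 0.035 → R0 = 3.672
x·lx·mx: 0, 1.365, 2.3, 1.512, 1, 0.81, 0.756, 0.56, 0.28 → Σ = 8.583
T = 8.583 / 3.672 = 2.337418… → 2.34

2.34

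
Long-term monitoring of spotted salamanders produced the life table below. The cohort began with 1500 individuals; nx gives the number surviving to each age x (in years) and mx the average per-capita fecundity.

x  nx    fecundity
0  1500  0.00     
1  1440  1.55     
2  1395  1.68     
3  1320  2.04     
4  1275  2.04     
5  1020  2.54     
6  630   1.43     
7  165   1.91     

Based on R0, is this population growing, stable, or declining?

lx = nx/n0 = nx/1500: 1, 0.96, 0.93, 0.88, 0.85, 0.68, 0.42, 0.11
R0 = Σ lx·mx = 0 + 1.488 + 1.5624 + 1.7952 + 1.734 + 1.7272 + 0.6006 + 0.2101 = 9.1175
R0 > 1, so the population is growing.

growing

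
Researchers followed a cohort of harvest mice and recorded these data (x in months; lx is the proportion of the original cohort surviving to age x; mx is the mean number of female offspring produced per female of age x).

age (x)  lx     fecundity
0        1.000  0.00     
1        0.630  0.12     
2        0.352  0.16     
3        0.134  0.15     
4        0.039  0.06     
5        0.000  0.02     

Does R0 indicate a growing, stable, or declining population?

R0 = Σ lx·mx = 0 + 0.0756 + 0.05632 + 0.0201 + 0.00234 + 0 = 0.15436
R0 < 1, so the population is declining.

declining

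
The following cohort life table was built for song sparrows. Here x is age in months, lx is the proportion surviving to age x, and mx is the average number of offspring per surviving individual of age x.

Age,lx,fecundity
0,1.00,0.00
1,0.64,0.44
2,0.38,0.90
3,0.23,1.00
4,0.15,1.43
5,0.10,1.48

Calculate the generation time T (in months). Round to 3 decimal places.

2.675

lx·mx: 0, 0.2816, 0.342, 0.23, 0.2145, 0.148 → R0 = 1.2161
x·lx·mx: 0, 0.2816, 0.684, 0.69, 0.858, 0.74 → Σ = 3.2536
T = 3.2536 / 1.2161 = 2.675438… → 2.675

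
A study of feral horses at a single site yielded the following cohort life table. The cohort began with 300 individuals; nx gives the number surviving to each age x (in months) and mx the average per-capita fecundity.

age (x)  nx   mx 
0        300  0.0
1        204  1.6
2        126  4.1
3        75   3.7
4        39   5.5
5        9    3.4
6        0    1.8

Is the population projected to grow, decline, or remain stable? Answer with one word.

growing

lx = nx/n0 = nx/300: 1, 0.68, 0.42, 0.25, 0.13, 0.03, 0
R0 = Σ lx·mx = 0 + 1.088 + 1.722 + 0.925 + 0.715 + 0.102 + 0 = 4.552
R0 > 1, so the population is growing.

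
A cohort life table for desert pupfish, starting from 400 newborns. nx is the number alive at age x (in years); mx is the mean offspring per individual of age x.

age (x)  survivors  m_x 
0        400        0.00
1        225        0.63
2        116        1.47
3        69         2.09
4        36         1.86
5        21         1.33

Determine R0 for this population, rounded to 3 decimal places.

lx = nx/n0 = nx/400: 1, 0.5625, 0.29, 0.1725, 0.09, 0.0525
lx·mx by age: 0, 0.354375, 0.4263, 0.360525, 0.1674, 0.069825
R0 = Σ lx·mx = 1.378425 → 1.378

1.378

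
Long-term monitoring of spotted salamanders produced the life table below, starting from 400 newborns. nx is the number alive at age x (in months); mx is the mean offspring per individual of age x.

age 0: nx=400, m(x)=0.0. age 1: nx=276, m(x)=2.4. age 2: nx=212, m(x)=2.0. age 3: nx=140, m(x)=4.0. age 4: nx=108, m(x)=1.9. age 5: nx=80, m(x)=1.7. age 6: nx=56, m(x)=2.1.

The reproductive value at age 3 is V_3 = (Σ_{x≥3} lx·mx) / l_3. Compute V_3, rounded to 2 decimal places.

lx = nx/n0 = nx/400: 1, 0.69, 0.53, 0.35, 0.27, 0.2, 0.14
lx·mx for x ≥ 3: 1.4, 0.513, 0.34, 0.294 → sum = 2.547
V_3 = 2.547 / l_3 = 2.547 / 0.35 = 7.277143… → 7.28

7.28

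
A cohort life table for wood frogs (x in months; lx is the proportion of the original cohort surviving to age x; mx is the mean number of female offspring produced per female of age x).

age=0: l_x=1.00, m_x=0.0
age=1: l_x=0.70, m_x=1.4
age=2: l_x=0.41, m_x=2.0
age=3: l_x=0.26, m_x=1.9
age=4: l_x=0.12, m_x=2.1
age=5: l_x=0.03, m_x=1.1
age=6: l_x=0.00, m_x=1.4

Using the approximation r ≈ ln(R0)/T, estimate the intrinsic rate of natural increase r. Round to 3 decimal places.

0.463

R0 = Σ lx·mx = 0 + 0.98 + 0.82 + 0.494 + 0.252 + 0.033 + 0 = 2.579
Σ x·lx·mx = 5.275; T = 5.275/2.579 = 2.04537…
r ≈ ln(R0)/T = ln(2.579)/2.04537… = 0.46319… → 0.463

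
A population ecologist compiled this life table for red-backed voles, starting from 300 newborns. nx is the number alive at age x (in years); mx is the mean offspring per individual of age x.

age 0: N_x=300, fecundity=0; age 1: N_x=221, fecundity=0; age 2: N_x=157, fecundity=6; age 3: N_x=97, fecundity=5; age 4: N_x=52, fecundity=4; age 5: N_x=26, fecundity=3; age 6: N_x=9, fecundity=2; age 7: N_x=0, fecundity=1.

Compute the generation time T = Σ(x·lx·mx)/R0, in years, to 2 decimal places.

2.70

lx = nx/n0 = nx/300: 1, 0.73667…, 0.52333…, 0.32333…, 0.17333…, 0.08667…, 0.03, 0
lx·mx: 0, 0, 3.14…, 1.616667…, 0.693333…, 0.26…, 0.06, 0 → R0 = 5.77…
x·lx·mx: 0, 0, 6.28…, 4.85…, 2.773333…, 1.3…, 0.36, 0 → Σ = 15.563333…
T = 15.563333… / 5.77… = 2.697285… → 2.70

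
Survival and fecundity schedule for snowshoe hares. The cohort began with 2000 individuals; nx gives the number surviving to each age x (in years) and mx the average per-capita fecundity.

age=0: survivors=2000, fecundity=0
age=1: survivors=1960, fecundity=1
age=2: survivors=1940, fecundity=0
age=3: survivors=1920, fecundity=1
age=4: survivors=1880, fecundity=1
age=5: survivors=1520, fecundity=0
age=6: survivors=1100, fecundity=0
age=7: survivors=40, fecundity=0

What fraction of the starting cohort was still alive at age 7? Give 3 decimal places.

0.020

l_7 = n_7/n_0 = 40/2000 = 0.02 → 0.020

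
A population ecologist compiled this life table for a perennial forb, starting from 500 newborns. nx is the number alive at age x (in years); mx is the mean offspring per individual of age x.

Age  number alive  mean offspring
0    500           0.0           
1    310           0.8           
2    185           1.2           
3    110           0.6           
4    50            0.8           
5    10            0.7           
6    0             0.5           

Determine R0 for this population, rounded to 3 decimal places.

1.166

lx = nx/n0 = nx/500: 1, 0.62, 0.37, 0.22, 0.1, 0.02, 0
lx·mx by age: 0, 0.496, 0.444, 0.132, 0.08, 0.014, 0
R0 = Σ lx·mx = 1.166 → 1.166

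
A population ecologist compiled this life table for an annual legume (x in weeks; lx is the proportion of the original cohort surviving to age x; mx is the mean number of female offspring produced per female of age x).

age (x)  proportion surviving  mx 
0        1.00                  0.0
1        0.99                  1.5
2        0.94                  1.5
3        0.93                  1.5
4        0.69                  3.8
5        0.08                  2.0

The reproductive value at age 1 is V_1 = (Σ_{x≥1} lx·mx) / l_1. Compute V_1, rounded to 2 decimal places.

lx·mx for x ≥ 1: 1.485, 1.41, 1.395, 2.622, 0.16 → sum = 7.072
V_1 = 7.072 / l_1 = 7.072 / 0.99 = 7.143434… → 7.14

7.14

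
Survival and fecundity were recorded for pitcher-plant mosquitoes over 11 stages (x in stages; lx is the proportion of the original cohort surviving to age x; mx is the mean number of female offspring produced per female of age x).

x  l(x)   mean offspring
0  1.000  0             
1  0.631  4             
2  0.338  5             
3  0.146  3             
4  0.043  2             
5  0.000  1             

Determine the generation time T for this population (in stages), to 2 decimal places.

lx·mx: 0, 2.524, 1.69, 0.438, 0.086, 0 → R0 = 4.738
x·lx·mx: 0, 2.524, 3.38, 1.314, 0.344, 0 → Σ = 7.562
T = 7.562 / 4.738 = 1.596032… → 1.60

1.60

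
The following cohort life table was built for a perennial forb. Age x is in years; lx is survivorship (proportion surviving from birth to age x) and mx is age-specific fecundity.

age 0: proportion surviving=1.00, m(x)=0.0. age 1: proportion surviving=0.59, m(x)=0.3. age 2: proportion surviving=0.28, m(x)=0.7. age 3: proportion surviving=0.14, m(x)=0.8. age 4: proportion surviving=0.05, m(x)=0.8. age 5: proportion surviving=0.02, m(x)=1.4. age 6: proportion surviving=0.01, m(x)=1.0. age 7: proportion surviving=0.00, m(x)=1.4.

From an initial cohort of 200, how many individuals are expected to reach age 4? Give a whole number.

10

Expected survivors = N0 · l_4 = 200 × 0.05 = 10 → 10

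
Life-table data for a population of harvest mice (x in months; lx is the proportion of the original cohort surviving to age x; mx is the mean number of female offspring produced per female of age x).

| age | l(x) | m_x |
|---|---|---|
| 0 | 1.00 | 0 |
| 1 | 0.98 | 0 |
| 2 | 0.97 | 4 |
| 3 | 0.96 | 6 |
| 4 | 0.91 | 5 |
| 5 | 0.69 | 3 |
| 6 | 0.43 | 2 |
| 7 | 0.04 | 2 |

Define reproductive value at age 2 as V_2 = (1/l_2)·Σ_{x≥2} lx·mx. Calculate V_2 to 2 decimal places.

17.73

lx·mx for x ≥ 2: 3.88, 5.76, 4.55, 2.07, 0.86, 0.08 → sum = 17.2
V_2 = 17.2 / l_2 = 17.2 / 0.97 = 17.731959… → 17.73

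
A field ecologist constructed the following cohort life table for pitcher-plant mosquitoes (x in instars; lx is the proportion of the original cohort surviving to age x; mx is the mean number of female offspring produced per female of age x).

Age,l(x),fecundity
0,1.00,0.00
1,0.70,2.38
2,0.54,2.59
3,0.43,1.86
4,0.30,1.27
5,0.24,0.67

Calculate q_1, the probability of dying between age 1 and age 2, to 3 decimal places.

0.229

q_1 = (l_1 − l_2) / l_1 = (0.7 − 0.54) / 0.7
     = 0.16 / 0.7 = 0.228571… → 0.229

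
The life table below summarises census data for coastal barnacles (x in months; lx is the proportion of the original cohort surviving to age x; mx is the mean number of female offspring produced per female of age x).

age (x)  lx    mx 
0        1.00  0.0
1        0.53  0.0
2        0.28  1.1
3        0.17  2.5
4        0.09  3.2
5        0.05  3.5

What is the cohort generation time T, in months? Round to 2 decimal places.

3.28

lx·mx: 0, 0, 0.308, 0.425, 0.288, 0.175 → R0 = 1.196
x·lx·mx: 0, 0, 0.616, 1.275, 1.152, 0.875 → Σ = 3.918
T = 3.918 / 1.196 = 3.27592… → 3.28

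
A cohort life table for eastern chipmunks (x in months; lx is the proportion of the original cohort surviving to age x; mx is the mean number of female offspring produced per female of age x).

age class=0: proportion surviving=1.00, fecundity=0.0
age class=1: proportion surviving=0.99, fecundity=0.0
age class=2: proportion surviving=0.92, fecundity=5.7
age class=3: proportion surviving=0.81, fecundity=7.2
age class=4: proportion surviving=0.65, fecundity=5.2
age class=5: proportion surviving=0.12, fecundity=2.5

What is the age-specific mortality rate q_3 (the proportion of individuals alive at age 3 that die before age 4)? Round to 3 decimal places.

q_3 = (l_3 − l_4) / l_3 = (0.81 − 0.65) / 0.81
     = 0.16 / 0.81 = 0.197531… → 0.198

0.198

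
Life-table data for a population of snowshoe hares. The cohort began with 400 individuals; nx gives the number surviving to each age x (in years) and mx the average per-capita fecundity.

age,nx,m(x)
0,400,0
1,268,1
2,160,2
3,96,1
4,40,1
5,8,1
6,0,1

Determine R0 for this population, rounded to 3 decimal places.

1.830

lx = nx/n0 = nx/400: 1, 0.67, 0.4, 0.24, 0.1, 0.02, 0
lx·mx by age: 0, 0.67, 0.8, 0.24, 0.1, 0.02, 0
R0 = Σ lx·mx = 1.83 → 1.830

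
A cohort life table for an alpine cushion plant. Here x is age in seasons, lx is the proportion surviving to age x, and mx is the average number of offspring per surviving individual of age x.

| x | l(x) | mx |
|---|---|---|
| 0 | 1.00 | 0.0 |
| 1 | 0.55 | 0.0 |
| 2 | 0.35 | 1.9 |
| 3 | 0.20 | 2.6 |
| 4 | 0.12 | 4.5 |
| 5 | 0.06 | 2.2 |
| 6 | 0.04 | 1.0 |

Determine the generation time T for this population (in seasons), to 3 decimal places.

3.137

lx·mx: 0, 0, 0.665, 0.52, 0.54, 0.132, 0.04 → R0 = 1.897
x·lx·mx: 0, 0, 1.33, 1.56, 2.16, 0.66, 0.24 → Σ = 5.95
T = 5.95 / 1.897 = 3.136531… → 3.137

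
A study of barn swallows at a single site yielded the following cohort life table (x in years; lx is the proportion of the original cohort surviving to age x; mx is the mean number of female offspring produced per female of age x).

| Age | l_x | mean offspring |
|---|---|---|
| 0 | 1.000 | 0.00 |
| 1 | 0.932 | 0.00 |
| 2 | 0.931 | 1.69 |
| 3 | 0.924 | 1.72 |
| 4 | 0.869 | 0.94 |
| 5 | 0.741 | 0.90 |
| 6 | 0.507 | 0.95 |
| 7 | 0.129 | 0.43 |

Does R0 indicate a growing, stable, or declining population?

R0 = Σ lx·mx = 0 + 0 + 1.57339 + 1.58928 + 0.81686 + 0.6669 + 0.48165 + 0.05547 = 5.18355
R0 > 1, so the population is growing.

growing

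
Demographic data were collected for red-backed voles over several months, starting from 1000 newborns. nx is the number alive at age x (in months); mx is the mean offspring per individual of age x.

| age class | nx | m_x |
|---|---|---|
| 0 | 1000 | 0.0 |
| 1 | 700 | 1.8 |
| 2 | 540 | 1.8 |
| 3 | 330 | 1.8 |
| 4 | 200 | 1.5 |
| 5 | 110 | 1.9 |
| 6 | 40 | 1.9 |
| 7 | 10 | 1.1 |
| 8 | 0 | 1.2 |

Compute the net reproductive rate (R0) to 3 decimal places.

3.422

lx = nx/n0 = nx/1000: 1, 0.7, 0.54, 0.33, 0.2, 0.11, 0.04, 0.01, 0
lx·mx by age: 0, 1.26, 0.972, 0.594, 0.3, 0.209, 0.076, 0.011, 0
R0 = Σ lx·mx = 3.422 → 3.422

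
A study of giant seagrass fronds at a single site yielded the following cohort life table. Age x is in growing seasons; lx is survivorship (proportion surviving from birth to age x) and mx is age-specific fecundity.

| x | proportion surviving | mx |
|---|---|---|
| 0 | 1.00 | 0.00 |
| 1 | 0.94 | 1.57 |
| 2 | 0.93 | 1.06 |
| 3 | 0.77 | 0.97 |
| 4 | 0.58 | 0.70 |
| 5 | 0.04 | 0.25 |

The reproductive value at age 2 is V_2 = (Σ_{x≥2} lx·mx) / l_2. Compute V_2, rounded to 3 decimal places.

2.310

lx·mx for x ≥ 2: 0.9858, 0.7469, 0.406, 0.01 → sum = 2.1487
V_2 = 2.1487 / l_2 = 2.1487 / 0.93 = 2.31043… → 2.310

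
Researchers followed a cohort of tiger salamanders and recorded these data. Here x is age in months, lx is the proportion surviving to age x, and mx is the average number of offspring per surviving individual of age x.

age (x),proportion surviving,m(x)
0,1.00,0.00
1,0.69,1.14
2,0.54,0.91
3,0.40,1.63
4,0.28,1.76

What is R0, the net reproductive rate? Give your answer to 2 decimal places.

lx·mx by age: 0, 0.7866, 0.4914, 0.652, 0.4928
R0 = Σ lx·mx = 2.4228 → 2.42

2.42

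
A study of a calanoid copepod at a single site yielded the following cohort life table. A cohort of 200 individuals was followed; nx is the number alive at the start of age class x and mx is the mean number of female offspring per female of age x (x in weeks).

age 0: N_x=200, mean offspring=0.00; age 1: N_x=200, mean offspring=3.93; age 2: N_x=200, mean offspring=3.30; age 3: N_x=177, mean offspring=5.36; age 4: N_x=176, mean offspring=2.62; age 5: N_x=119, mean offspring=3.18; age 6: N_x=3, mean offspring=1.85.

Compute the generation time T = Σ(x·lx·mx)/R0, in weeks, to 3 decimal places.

2.692

lx = nx/n0 = nx/200: 1, 1, 1, 0.885, 0.88, 0.595, 0.015
lx·mx: 0, 3.93, 3.3, 4.7436, 2.3056, 1.8921, 0.02775 → R0 = 16.19905
x·lx·mx: 0, 3.93, 6.6, 14.2308, 9.2224, 9.4605, 0.1665 → Σ = 43.6102
T = 43.6102 / 16.19905 = 2.692146… → 2.692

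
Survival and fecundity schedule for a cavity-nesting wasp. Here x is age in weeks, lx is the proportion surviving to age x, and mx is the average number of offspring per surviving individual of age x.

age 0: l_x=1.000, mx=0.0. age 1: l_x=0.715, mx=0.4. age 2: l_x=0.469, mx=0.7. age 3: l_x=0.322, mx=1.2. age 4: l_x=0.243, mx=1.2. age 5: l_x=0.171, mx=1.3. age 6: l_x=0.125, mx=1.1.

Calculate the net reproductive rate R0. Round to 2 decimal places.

1.65

lx·mx by age: 0, 0.286, 0.3283, 0.3864, 0.2916, 0.2223, 0.1375
R0 = Σ lx·mx = 1.6521 → 1.65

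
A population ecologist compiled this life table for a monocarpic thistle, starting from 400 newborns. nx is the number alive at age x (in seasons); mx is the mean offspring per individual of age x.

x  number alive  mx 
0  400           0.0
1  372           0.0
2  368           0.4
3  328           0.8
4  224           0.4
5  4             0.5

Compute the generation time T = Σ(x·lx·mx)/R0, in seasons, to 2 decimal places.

lx = nx/n0 = nx/400: 1, 0.93, 0.92, 0.82, 0.56, 0.01
lx·mx: 0, 0, 0.368, 0.656, 0.224, 0.005 → R0 = 1.253
x·lx·mx: 0, 0, 0.736, 1.968, 0.896, 0.025 → Σ = 3.625
T = 3.625 / 1.253 = 2.893057… → 2.89

2.89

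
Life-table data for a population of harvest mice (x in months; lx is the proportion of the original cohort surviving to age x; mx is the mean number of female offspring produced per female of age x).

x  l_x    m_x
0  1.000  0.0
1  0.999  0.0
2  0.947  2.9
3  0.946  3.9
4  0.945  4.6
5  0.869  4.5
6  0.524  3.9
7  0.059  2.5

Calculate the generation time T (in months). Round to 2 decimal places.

3.96

lx·mx: 0, 0, 2.7463, 3.6894, 4.347, 3.9105, 2.0436, 0.1475 → R0 = 16.8843
x·lx·mx: 0, 0, 5.4926, 11.0682, 17.388, 19.5525, 12.2616, 1.0325 → Σ = 66.7954
T = 66.7954 / 16.8843 = 3.956066… → 3.96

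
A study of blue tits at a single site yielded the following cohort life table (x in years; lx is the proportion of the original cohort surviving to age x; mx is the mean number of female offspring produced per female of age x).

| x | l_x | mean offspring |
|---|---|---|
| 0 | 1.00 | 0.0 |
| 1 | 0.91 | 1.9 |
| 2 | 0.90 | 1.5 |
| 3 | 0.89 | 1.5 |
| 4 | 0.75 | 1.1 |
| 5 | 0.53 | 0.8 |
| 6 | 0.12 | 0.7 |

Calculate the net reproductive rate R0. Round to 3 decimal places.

lx·mx by age: 0, 1.729, 1.35, 1.335, 0.825, 0.424, 0.084
R0 = Σ lx·mx = 5.747 → 5.747

5.747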